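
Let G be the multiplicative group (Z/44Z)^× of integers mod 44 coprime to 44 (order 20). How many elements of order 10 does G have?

12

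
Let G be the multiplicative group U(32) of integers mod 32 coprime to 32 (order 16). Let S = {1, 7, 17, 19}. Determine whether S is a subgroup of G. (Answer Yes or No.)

7 ∈ S but its inverse 23 ∉ S, so S is not a subgroup.

No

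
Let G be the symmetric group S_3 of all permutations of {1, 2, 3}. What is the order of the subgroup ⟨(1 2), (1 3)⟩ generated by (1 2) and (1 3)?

|⟨(1 2)⟩| = 2 and |⟨(1 3)⟩| = 2, so |H| is a multiple of lcm(2, 2) = 2 and divides |G| = 6.
Closing {(1 2), (1 3)} under the group operation gives all of G, so |H| = 6.

6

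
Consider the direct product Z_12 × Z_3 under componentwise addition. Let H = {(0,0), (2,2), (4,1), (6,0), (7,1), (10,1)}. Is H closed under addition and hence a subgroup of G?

No

(7,1) ∈ H but its inverse (5,2) ∉ H, so H is not a subgroup.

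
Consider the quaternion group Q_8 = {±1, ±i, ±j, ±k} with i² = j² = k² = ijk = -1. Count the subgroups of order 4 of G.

3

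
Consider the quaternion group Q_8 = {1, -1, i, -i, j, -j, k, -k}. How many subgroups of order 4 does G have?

|G| = 8 and 4 | 8, so subgroups of order 4 are possible by Lagrange.
The subgroups of order 4 are: {1, -1, i, -i}; {1, -1, j, -j}; {1, -1, k, -k}.
So G has 3 subgroups of order 4.

3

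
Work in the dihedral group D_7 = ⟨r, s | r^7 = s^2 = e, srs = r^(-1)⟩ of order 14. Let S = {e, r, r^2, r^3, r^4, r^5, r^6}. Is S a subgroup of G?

Yes

|S| = 7 divides |G| = 14, consistent with Lagrange.
S contains the identity, every element's inverse is in S, and S is closed under ·: it is a subgroup.
In fact S = ⟨r^4⟩.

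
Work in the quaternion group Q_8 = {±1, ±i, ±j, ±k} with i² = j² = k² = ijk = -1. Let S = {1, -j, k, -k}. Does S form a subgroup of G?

No

-j ∈ S but its inverse j ∉ S, so S is not a subgroup.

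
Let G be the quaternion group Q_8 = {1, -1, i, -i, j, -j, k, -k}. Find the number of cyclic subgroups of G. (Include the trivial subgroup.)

5

Group the elements of G by the cyclic subgroup they generate; each cyclic subgroup of order d accounts for φ(d) elements.
Cyclic subgroups by order — order 1: 1; order 2: 1; order 4: 3.
Total: 5.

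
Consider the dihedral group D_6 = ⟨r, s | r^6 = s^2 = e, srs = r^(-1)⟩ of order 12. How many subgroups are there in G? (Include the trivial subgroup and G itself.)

16

|G| = 12, so by Lagrange every subgroup order divides 12. Divisors: 1, 2, 3, 4, 6, 12.
Subgroups by order — order 1: 1; order 2: 7; order 3: 1; order 4: 3; order 6: 3; order 12: 1.
Total: 1 + 7 + 1 + 3 + 3 + 1 = 16.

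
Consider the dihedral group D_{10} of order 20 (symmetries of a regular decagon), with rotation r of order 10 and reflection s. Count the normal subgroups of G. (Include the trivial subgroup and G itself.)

G has 22 subgroups. Checking conjugation-invariance by order — order 1: 1/1 normal; order 2: 1/11 normal; order 4: 0/5 normal; order 5: 1/1 normal; order 10: 3/3 normal; order 20: 1/1 normal.
Total normal subgroups: 7.

7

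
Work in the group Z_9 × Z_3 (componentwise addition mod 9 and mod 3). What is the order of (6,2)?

3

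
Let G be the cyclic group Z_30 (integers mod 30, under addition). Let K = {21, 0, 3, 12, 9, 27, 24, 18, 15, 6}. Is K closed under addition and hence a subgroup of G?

|K| = 10 divides |G| = 30, consistent with Lagrange.
K contains the identity, every element's inverse is in K, and K is closed under +: it is a subgroup.
In fact K = ⟨3⟩.

Yes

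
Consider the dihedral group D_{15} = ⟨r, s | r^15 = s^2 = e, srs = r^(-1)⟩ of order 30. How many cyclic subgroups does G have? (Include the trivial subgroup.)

Each element a generates a cyclic subgroup ⟨a⟩; distinct elements may generate the same one (a cyclic group of order d has φ(d) generators).
Cyclic subgroups by order — order 1: 1; order 2: 15; order 3: 1; order 5: 1; order 15: 1.
Total: 19.

19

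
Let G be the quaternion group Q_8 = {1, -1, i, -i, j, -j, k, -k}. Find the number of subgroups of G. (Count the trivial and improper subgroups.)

6

|G| = 8, so by Lagrange every subgroup order divides 8. Divisors: 1, 2, 4, 8.
Subgroups by order — order 1: 1; order 2: 1; order 4: 3; order 8: 1.
Total: 1 + 1 + 3 + 1 = 6.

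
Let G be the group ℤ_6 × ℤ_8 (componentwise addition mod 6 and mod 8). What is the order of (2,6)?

The order of (2,6) in Z_6 × Z_8 is lcm(ord(2) in Z_6, ord(6) in Z_8).
ord(2) = 3 and ord(6) = 4, so |⟨(2,6)⟩| = lcm(3, 4) = 12.

12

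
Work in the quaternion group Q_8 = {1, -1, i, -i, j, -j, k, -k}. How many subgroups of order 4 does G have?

3

|G| = 8 and 4 | 8, so subgroups of order 4 are possible by Lagrange.
The subgroups of order 4 are: {1, -1, i, -i}; {1, -1, j, -j}; {1, -1, k, -k}.
So G has 3 subgroups of order 4.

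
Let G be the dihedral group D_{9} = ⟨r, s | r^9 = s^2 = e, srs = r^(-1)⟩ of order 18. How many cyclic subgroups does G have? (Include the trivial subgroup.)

12

A cyclic subgroup of order d is generated by each of its φ(d) elements of order d, so the cyclic subgroups of order d number (#elements of order d)/φ(d).
Cyclic subgroups by order — order 1: 1; order 2: 9; order 3: 1; order 9: 1.
Total: 12.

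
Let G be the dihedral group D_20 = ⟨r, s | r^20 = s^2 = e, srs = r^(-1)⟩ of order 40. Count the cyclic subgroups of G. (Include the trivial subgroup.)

Each element a generates a cyclic subgroup ⟨a⟩; distinct elements may generate the same one (a cyclic group of order d has φ(d) generators).
Cyclic subgroups by order — order 1: 1; order 2: 21; order 4: 1; order 5: 1; order 10: 1; order 20: 1.
Total: 26.

26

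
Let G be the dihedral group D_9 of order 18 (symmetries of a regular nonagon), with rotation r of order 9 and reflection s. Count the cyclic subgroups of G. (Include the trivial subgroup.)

Each element a generates a cyclic subgroup ⟨a⟩; distinct elements may generate the same one (a cyclic group of order d has φ(d) generators).
Cyclic subgroups by order — order 1: 1; order 2: 9; order 3: 1; order 9: 1.
Total: 12.

12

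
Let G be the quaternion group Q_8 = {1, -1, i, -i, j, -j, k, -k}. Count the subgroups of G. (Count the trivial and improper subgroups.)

|G| = 8, so by Lagrange every subgroup order divides 8. Divisors: 1, 2, 4, 8.
Subgroups by order — order 1: 1; order 2: 1; order 4: 3; order 8: 1.
Total: 1 + 1 + 3 + 1 = 6.

6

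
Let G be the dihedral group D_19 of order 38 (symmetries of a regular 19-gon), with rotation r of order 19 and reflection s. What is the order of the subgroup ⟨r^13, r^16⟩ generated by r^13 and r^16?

19

|⟨r^13⟩| = 19 and |⟨r^16⟩| = 19, so |H| is a multiple of lcm(19, 19) = 19 and divides |G| = 38.
Closing under the operation: H = {e, r, r^2, r^3, r^4, r^5, r^6, r^7, r^8, r^9, r^10, r^11, r^12, r^13, r^14, r^15, r^16, r^17, r^18}, so |H| = 19.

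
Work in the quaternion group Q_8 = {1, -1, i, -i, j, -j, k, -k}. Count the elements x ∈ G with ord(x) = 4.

6

The elements of order 4 are: i, -i, j, -j, k, -k.
That's 6.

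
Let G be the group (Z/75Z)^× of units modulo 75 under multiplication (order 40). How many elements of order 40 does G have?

0

No element of G has order 40 (even though 40 | 40).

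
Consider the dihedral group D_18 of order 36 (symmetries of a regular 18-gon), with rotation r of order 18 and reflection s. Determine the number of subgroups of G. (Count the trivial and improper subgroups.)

45

|G| = 36, so by Lagrange every subgroup order divides 36. Divisors: 1, 2, 3, 4, 6, 9, 12, 18, 36.
Subgroups by order — order 1: 1; order 2: 19; order 3: 1; order 4: 9; order 6: 7; order 9: 1; order 12: 3; order 18: 3; order 36: 1.
Total: 1 + 19 + 1 + 9 + 7 + 1 + 3 + 3 + 1 = 45.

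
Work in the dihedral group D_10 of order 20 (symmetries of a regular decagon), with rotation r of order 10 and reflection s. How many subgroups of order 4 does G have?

5

|G| = 20 and 4 | 20, so subgroups of order 4 are possible by Lagrange.
The subgroups of order 4 are: {e, r^5, r^2s, r^7s}; {e, r^5, r^3s, r^8s}; {e, r^5, r^4s, r^9s}; {e, r^5, s, r^5s}; … (5 in all).
So G has 5 subgroups of order 4.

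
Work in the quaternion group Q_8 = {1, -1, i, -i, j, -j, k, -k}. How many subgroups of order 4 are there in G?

|G| = 8 and 4 | 8, so subgroups of order 4 are possible by Lagrange.
The subgroups of order 4 are: {1, -1, i, -i}; {1, -1, j, -j}; {1, -1, k, -k}.
So G has 3 subgroups of order 4.

3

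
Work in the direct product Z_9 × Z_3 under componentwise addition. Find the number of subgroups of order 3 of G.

4

|G| = 27 and 3 | 27, so subgroups of order 3 are possible by Lagrange.
The subgroups of order 3 are: {(0,0), (0,1), (0,2)}; {(0,0), (3,0), (6,0)}; {(0,0), (3,1), (6,2)}; {(0,0), (3,2), (6,1)}.
So G has 4 subgroups of order 3.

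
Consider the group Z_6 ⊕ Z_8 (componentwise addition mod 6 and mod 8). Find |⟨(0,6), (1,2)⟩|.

|⟨(0,6)⟩| = 4 and |⟨(1,2)⟩| = 12, so |H| is a multiple of lcm(4, 12) = 12 and divides |G| = 48.
Closing under the operation: H = {(0,0), (0,2), (0,4), (0,6), (1,0), (1,2), (1,4), (1,6), (2,0), (2,2), (2,4), (2,6), (3,0), (3,2), (3,4), (3,6), (4,0), (4,2), (4,4), (4,6), (5,0), (5,2), (5,4), (5,6)}, so |H| = 24.

24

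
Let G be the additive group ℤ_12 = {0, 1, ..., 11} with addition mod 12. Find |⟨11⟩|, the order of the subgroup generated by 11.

12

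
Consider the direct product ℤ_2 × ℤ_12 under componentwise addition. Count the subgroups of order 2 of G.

3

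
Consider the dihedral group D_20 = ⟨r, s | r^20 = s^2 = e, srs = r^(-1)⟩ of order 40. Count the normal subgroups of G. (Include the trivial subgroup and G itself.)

9

G has 48 subgroups. Checking conjugation-invariance by order — order 1: 1/1 normal; order 2: 1/21 normal; order 4: 1/11 normal; order 5: 1/1 normal; order 8: 0/5 normal; order 10: 1/5 normal; order 20: 3/3 normal; order 40: 1/1 normal.
Total normal subgroups: 9.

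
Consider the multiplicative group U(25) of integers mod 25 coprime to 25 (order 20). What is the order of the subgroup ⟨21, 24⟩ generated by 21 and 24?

|⟨21⟩| = 5 and |⟨24⟩| = 2, so |H| is a multiple of lcm(5, 2) = 10 and divides |G| = 20.
Closing under the operation: H = {1, 4, 6, 9, 11, 14, 16, 19, 21, 24}, so |H| = 10.

10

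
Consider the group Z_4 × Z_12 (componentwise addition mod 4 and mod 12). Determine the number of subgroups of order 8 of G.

|G| = 48 and 8 | 48, so subgroups of order 8 are possible by Lagrange.
The subgroups of order 8 are: {(0,0), (0,3), (0,6), (0,9), (2,0), (2,3), (2,6), (2,9)}; {(0,0), (0,6), (1,0), (1,6), (2,0), (2,6), (3,0), (3,6)}; {(0,0), (0,6), (1,3), (1,9), (2,0), (2,6), (3,3), (3,9)}.
So G has 3 subgroups of order 8.

3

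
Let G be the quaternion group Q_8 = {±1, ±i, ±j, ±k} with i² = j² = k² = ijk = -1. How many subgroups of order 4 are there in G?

|G| = 8 and 4 | 8, so subgroups of order 4 are possible by Lagrange.
The subgroups of order 4 are: {1, -1, i, -i}; {1, -1, j, -j}; {1, -1, k, -k}.
So G has 3 subgroups of order 4.

3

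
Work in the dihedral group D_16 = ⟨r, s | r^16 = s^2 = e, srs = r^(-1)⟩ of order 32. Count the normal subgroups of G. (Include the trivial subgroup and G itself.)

8

G has 36 subgroups. Checking conjugation-invariance by order — order 1: 1/1 normal; order 2: 1/17 normal; order 4: 1/9 normal; order 8: 1/5 normal; order 16: 3/3 normal; order 32: 1/1 normal.
Total normal subgroups: 8.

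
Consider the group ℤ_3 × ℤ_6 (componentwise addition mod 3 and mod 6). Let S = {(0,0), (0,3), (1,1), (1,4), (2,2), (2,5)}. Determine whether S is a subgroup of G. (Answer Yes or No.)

|S| = 6 divides |G| = 18, consistent with Lagrange.
S contains the identity, every element's inverse is in S, and S is closed under +: it is a subgroup.
In fact S = ⟨(2,5)⟩.

Yes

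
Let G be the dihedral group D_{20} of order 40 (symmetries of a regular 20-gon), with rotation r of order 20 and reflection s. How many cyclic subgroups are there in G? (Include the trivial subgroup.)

A cyclic subgroup of order d is generated by each of its φ(d) elements of order d, so the cyclic subgroups of order d number (#elements of order d)/φ(d).
Cyclic subgroups by order — order 1: 1; order 2: 21; order 4: 1; order 5: 1; order 10: 1; order 20: 1.
Total: 26.

26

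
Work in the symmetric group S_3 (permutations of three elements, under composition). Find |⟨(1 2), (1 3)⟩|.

|⟨(1 2)⟩| = 2 and |⟨(1 3)⟩| = 2, so |H| is a multiple of lcm(2, 2) = 2 and divides |G| = 6.
Closing {(1 2), (1 3)} under the group operation gives all of G, so |H| = 6.

6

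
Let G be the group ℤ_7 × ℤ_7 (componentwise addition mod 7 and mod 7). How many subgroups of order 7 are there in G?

8

|G| = 49 and 7 | 49, so subgroups of order 7 are possible by Lagrange.
The subgroups of order 7 are: {(0,0), (0,1), (0,2), (0,3), (0,4), (0,5), (0,6)}; {(0,0), (1,0), (2,0), (3,0), (4,0), (5,0), (6,0)}; {(0,0), (1,1), (2,2), (3,3), (4,4), (5,5), (6,6)}; {(0,0), (1,2), (2,4), (3,6), (4,1), (5,3), (6,5)}; … (8 in all).
So G has 8 subgroups of order 7.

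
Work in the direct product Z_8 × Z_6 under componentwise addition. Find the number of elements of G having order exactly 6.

An element (a,b) has order lcm(ord(a), ord(b)); count pairs with lcm equal to 6.
Enumerating gives 6 such elements.

6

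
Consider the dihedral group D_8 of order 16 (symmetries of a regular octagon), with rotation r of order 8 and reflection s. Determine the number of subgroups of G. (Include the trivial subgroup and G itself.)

19

|G| = 16, so by Lagrange every subgroup order divides 16. Divisors: 1, 2, 4, 8, 16.
Subgroups by order — order 1: 1; order 2: 9; order 4: 5; order 8: 3; order 16: 1.
Total: 1 + 9 + 5 + 3 + 1 = 19.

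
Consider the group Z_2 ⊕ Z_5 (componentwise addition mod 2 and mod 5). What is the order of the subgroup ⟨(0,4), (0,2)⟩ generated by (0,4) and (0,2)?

|⟨(0,4)⟩| = 5 and |⟨(0,2)⟩| = 5, so |H| is a multiple of lcm(5, 5) = 5 and divides |G| = 10.
Closing under the operation: H = {(0,0), (0,1), (0,2), (0,3), (0,4)}, so |H| = 5.

5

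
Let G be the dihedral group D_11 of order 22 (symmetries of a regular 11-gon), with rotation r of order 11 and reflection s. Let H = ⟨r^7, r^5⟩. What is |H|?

|⟨r^7⟩| = 11 and |⟨r^5⟩| = 11, so |H| is a multiple of lcm(11, 11) = 11 and divides |G| = 22.
Closing under the operation: H = {e, r, r^2, r^3, r^4, r^5, r^6, r^7, r^8, r^9, r^10}, so |H| = 11.

11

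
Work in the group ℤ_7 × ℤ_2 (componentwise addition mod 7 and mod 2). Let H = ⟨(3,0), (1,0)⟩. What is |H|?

|⟨(3,0)⟩| = 7 and |⟨(1,0)⟩| = 7, so |H| is a multiple of lcm(7, 7) = 7 and divides |G| = 14.
Closing under the operation: H = {(0,0), (1,0), (2,0), (3,0), (4,0), (5,0), (6,0)}, so |H| = 7.

7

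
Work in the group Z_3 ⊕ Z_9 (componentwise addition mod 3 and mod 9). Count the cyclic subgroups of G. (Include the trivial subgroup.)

Group the elements of G by the cyclic subgroup they generate; each cyclic subgroup of order d accounts for φ(d) elements.
Cyclic subgroups by order — order 1: 1; order 3: 4; order 9: 3.
Total: 8.

8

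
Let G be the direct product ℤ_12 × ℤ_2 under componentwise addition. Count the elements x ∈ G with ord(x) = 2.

3

An element (a,b) has order lcm(ord(a), ord(b)); count pairs with lcm equal to 2.
Enumerating gives 3 such elements.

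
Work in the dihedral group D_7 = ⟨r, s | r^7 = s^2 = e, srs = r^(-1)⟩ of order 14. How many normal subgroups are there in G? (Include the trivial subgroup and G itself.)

3

G has 10 subgroups. Checking conjugation-invariance by order — order 1: 1/1 normal; order 2: 0/7 normal; order 7: 1/1 normal; order 14: 1/1 normal.
Total normal subgroups: 3.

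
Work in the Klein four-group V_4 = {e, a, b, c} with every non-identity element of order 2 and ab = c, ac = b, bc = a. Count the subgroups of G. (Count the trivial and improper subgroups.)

|G| = 4, so by Lagrange every subgroup order divides 4. Divisors: 1, 2, 4.
Subgroups by order — order 1: 1; order 2: 3; order 4: 1.
Total: 1 + 3 + 1 = 5.

5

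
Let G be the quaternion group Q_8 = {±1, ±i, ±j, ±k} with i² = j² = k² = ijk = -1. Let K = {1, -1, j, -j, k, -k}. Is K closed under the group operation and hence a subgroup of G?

|K| = 6 does not divide |G| = 8, so by Lagrange K is not a subgroup.

No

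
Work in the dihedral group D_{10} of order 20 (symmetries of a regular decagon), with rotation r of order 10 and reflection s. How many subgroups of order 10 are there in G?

|G| = 20 and 10 | 20, so subgroups of order 10 are possible by Lagrange.
The subgroups of order 10 are: {e, r, r^2, r^3, r^4, r^5, r^6, r^7, r^8, r^9}; {e, r^2, r^4, r^6, r^8, s, r^2s, r^4s, r^6s, r^8s}; {e, r^2, r^4, r^6, r^8, rs, r^3s, r^5s, r^7s, r^9s}.
So G has 3 subgroups of order 10.

3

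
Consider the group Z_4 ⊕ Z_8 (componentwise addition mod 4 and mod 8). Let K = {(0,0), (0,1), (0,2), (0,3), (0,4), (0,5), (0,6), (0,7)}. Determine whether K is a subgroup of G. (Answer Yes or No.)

Yes

|K| = 8 divides |G| = 32, consistent with Lagrange.
K contains the identity, every element's inverse is in K, and K is closed under +: it is a subgroup.
In fact K = ⟨(0,1)⟩.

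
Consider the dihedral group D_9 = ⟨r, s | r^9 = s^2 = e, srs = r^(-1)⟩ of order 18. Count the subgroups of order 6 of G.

3

|G| = 18 and 6 | 18, so subgroups of order 6 are possible by Lagrange.
The subgroups of order 6 are: {e, r^3, r^6, r^2s, r^5s, r^8s}; {e, r^3, r^6, s, r^3s, r^6s}; {e, r^3, r^6, rs, r^4s, r^7s}.
So G has 3 subgroups of order 6.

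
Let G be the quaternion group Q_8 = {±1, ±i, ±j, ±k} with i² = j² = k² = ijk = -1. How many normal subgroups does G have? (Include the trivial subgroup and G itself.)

G has 6 subgroups. Checking conjugation-invariance by order — order 1: 1/1 normal; order 2: 1/1 normal; order 4: 3/3 normal; order 8: 1/1 normal.
Total normal subgroups: 6.

6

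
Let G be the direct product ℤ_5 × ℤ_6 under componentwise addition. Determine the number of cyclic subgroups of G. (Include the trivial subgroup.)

A cyclic subgroup of order d is generated by each of its φ(d) elements of order d, so the cyclic subgroups of order d number (#elements of order d)/φ(d).
Cyclic subgroups by order — order 1: 1; order 2: 1; order 3: 1; order 5: 1; order 6: 1; order 10: 1; order 15: 1; order 30: 1.
Total: 8.

8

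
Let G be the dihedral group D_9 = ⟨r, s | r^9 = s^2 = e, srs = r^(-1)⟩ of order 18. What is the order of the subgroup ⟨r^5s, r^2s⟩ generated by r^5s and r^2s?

6

|⟨r^5s⟩| = 2 and |⟨r^2s⟩| = 2, so |H| is a multiple of lcm(2, 2) = 2 and divides |G| = 18.
Closing under the operation: H = {e, r^3, r^6, r^2s, r^5s, r^8s}, so |H| = 6.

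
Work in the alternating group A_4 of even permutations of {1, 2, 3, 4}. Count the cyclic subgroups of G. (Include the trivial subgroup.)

8

Each element a generates a cyclic subgroup ⟨a⟩; distinct elements may generate the same one (a cyclic group of order d has φ(d) generators).
Cyclic subgroups by order — order 1: 1; order 2: 3; order 3: 4.
Total: 8.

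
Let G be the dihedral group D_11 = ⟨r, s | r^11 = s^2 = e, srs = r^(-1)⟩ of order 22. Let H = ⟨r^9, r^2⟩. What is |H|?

|⟨r^9⟩| = 11 and |⟨r^2⟩| = 11, so |H| is a multiple of lcm(11, 11) = 11 and divides |G| = 22.
Closing under the operation: H = {e, r, r^2, r^3, r^4, r^5, r^6, r^7, r^8, r^9, r^10}, so |H| = 11.

11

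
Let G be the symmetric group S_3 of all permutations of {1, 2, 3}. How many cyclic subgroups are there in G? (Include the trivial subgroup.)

5

A cyclic subgroup of order d is generated by each of its φ(d) elements of order d, so the cyclic subgroups of order d number (#elements of order d)/φ(d).
Cyclic subgroups by order — order 1: 1; order 2: 3; order 3: 1.
Total: 5.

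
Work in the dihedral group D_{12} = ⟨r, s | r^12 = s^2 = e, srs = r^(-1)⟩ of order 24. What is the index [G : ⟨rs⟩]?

12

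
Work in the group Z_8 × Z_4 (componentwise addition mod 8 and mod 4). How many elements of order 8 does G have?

An element (a,b) has order lcm(ord(a), ord(b)); count pairs with lcm equal to 8.
Enumerating gives 16 such elements.

16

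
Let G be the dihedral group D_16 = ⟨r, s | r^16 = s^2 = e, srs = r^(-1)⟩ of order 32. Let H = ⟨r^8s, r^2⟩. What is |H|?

|⟨r^8s⟩| = 2 and |⟨r^2⟩| = 8, so |H| is a multiple of lcm(2, 8) = 8 and divides |G| = 32.
Closing under the operation: H = {e, r^2, r^4, r^6, r^8, r^10, r^12, r^14, s, r^2s, r^4s, r^6s, r^8s, r^10s, r^12s, r^14s}, so |H| = 16.

16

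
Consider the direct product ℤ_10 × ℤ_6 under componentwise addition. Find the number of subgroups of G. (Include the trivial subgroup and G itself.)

20

|G| = 60, so by Lagrange every subgroup order divides 60. Divisors: 1, 2, 3, 4, 5, 6, 10, 12, 15, 20, 30, 60.
Subgroups by order — order 1: 1; order 2: 3; order 3: 1; order 4: 1; order 5: 1; order 6: 3; order 10: 3; order 12: 1; order 15: 1; order 20: 1; order 30: 3; order 60: 1.
Total: 1 + 3 + 1 + 1 + 1 + 3 + 3 + 1 + 1 + 1 + 3 + 1 = 20.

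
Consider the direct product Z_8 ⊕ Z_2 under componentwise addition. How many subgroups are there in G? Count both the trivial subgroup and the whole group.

|G| = 16, so by Lagrange every subgroup order divides 16. Divisors: 1, 2, 4, 8, 16.
Subgroups by order — order 1: 1; order 2: 3; order 4: 3; order 8: 3; order 16: 1.
Total: 1 + 3 + 3 + 3 + 1 = 11.

11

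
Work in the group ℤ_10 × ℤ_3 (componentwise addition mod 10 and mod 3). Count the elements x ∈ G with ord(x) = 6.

2

An element (a,b) has order lcm(ord(a), ord(b)); count pairs with lcm equal to 6.
Enumerating gives 2 such elements.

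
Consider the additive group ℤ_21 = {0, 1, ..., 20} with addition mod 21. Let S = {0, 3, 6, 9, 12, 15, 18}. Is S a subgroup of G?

Yes

|S| = 7 divides |G| = 21, consistent with Lagrange.
S contains the identity, every element's inverse is in S, and S is closed under +: it is a subgroup.
In fact S = ⟨18⟩.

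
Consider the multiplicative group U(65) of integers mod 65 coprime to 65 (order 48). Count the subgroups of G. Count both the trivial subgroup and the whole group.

30

|G| = 48, so by Lagrange every subgroup order divides 48. Divisors: 1, 2, 3, 4, 6, 8, 12, 16, 24, 48.
Subgroups by order — order 1: 1; order 2: 3; order 3: 1; order 4: 7; order 6: 3; order 8: 3; order 12: 7; order 16: 1; order 24: 3; order 48: 1.
Total: 1 + 3 + 1 + 7 + 3 + 3 + 7 + 1 + 3 + 1 = 30.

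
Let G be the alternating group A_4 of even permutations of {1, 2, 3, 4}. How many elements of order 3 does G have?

The elements of order 3 are: (2 3 4), (2 4 3), (1 2 3), (1 2 4), (1 3 2), (1 3 4), (1 4 2), (1 4 3).
That's 8.

8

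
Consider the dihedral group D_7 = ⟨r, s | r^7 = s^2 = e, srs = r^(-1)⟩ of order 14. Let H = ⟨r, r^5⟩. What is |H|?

|⟨r⟩| = 7 and |⟨r^5⟩| = 7, so |H| is a multiple of lcm(7, 7) = 7 and divides |G| = 14.
Closing under the operation: H = {e, r, r^2, r^3, r^4, r^5, r^6}, so |H| = 7.

7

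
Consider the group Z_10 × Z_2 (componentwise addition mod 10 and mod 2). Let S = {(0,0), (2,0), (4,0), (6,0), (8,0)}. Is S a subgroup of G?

|S| = 5 divides |G| = 20, consistent with Lagrange.
S contains the identity, every element's inverse is in S, and S is closed under +: it is a subgroup.
In fact S = ⟨(4,0)⟩.

Yes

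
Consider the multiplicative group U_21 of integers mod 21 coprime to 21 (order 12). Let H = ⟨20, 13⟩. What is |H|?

4

|⟨20⟩| = 2 and |⟨13⟩| = 2, so |H| is a multiple of lcm(2, 2) = 2 and divides |G| = 12.
Closing under the operation: H = {1, 8, 13, 20}, so |H| = 4.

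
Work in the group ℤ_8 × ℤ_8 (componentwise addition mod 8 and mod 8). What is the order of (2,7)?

8

The order of (2,7) in Z_8 × Z_8 is lcm(ord(2) in Z_8, ord(7) in Z_8).
ord(2) = 4 and ord(7) = 8, so |⟨(2,7)⟩| = lcm(4, 8) = 8.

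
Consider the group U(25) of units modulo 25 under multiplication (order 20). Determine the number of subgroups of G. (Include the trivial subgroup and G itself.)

|G| = 20, so by Lagrange every subgroup order divides 20. Divisors: 1, 2, 4, 5, 10, 20.
Subgroups by order — order 1: 1; order 2: 1; order 4: 1; order 5: 1; order 10: 1; order 20: 1.
Total: 1 + 1 + 1 + 1 + 1 + 1 = 6.

6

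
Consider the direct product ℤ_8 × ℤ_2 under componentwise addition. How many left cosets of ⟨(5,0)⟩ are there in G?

2

|⟨(5,0)⟩| = 8 and |G| = 16.
By Lagrange, [G : H] = |G|/|H| = 16/8 = 2.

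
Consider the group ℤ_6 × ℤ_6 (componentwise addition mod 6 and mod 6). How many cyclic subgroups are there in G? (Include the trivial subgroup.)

Each element a generates a cyclic subgroup ⟨a⟩; distinct elements may generate the same one (a cyclic group of order d has φ(d) generators).
Cyclic subgroups by order — order 1: 1; order 2: 3; order 3: 4; order 6: 12.
Total: 20.

20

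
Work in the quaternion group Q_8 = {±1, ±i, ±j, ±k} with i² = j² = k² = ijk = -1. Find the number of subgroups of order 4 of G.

3

|G| = 8 and 4 | 8, so subgroups of order 4 are possible by Lagrange.
The subgroups of order 4 are: {1, -1, i, -i}; {1, -1, j, -j}; {1, -1, k, -k}.
So G has 3 subgroups of order 4.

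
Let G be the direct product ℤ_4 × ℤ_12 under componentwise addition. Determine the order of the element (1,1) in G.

The order of (1,1) in Z_4 × Z_12 is lcm(ord(1) in Z_4, ord(1) in Z_12).
ord(1) = 4 and ord(1) = 12, so |⟨(1,1)⟩| = lcm(4, 12) = 12.

12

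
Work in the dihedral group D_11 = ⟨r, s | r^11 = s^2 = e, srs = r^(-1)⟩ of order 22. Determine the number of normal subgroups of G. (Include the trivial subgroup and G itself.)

3

G has 14 subgroups. Checking conjugation-invariance by order — order 1: 1/1 normal; order 2: 0/11 normal; order 11: 1/1 normal; order 22: 1/1 normal.
Total normal subgroups: 3.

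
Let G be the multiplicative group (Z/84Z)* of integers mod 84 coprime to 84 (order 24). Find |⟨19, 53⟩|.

12

|⟨19⟩| = 6 and |⟨53⟩| = 6, so |H| is a multiple of lcm(6, 6) = 6 and divides |G| = 24.
Closing under the operation: H = {1, 19, 25, 29, 31, 37, 47, 53, 55, 59, 65, 83}, so |H| = 12.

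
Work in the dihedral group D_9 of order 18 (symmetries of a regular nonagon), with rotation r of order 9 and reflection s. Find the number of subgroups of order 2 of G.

|G| = 18 and 2 | 18, so subgroups of order 2 are possible by Lagrange.
The subgroups of order 2 are: {e, r^2s}; {e, r^3s}; {e, r^4s}; {e, r^5s}; … (9 in all).
So G has 9 subgroups of order 2.

9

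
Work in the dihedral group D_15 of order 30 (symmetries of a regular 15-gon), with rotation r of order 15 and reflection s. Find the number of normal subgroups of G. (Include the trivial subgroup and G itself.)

5

G has 28 subgroups. Checking conjugation-invariance by order — order 1: 1/1 normal; order 2: 0/15 normal; order 3: 1/1 normal; order 5: 1/1 normal; order 6: 0/5 normal; order 10: 0/3 normal; order 15: 1/1 normal; order 30: 1/1 normal.
Total normal subgroups: 5.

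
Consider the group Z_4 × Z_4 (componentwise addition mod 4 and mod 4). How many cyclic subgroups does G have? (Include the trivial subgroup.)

10

Each element a generates a cyclic subgroup ⟨a⟩; distinct elements may generate the same one (a cyclic group of order d has φ(d) generators).
Cyclic subgroups by order — order 1: 1; order 2: 3; order 4: 6.
Total: 10.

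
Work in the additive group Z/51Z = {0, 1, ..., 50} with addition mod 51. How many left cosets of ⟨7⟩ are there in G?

|⟨7⟩| = 51 and |G| = 51.
By Lagrange, [G : H] = |G|/|H| = 51/51 = 1.

1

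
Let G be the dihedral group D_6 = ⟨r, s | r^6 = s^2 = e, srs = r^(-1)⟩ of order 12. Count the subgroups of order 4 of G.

3

|G| = 12 and 4 | 12, so subgroups of order 4 are possible by Lagrange.
The subgroups of order 4 are: {e, r^3, r^2s, r^5s}; {e, r^3, s, r^3s}; {e, r^3, rs, r^4s}.
So G has 3 subgroups of order 4.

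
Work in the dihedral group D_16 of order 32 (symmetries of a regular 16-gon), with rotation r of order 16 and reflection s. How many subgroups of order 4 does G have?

|G| = 32 and 4 | 32, so subgroups of order 4 are possible by Lagrange.
The subgroups of order 4 are: {e, r^8, r^2s, r^10s}; {e, r^8, r^3s, r^11s}; {e, r^4, r^8, r^12}; {e, r^8, r^4s, r^12s}; … (9 in all).
So G has 9 subgroups of order 4.

9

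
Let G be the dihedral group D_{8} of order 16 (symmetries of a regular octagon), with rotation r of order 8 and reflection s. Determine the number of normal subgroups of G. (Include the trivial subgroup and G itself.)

7

G has 19 subgroups. Checking conjugation-invariance by order — order 1: 1/1 normal; order 2: 1/9 normal; order 4: 1/5 normal; order 8: 3/3 normal; order 16: 1/1 normal.
Total normal subgroups: 7.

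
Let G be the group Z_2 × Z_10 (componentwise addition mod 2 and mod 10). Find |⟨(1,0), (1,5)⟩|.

4

|⟨(1,0)⟩| = 2 and |⟨(1,5)⟩| = 2, so |H| is a multiple of lcm(2, 2) = 2 and divides |G| = 20.
Closing under the operation: H = {(0,0), (0,5), (1,0), (1,5)}, so |H| = 4.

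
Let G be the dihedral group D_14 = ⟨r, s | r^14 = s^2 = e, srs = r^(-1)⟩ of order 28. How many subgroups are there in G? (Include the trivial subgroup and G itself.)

28

|G| = 28, so by Lagrange every subgroup order divides 28. Divisors: 1, 2, 4, 7, 14, 28.
Subgroups by order — order 1: 1; order 2: 15; order 4: 7; order 7: 1; order 14: 3; order 28: 1.
Total: 1 + 15 + 7 + 1 + 3 + 1 = 28.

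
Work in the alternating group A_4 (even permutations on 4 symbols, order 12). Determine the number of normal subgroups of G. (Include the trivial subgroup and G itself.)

3

G has 10 subgroups. Checking conjugation-invariance by order — order 1: 1/1 normal; order 2: 0/3 normal; order 3: 0/4 normal; order 4: 1/1 normal; order 12: 1/1 normal.
Total normal subgroups: 3.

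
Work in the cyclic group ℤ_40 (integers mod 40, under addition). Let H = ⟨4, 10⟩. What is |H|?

20

|⟨4⟩| = 10 and |⟨10⟩| = 4, so |H| is a multiple of lcm(10, 4) = 20 and divides |G| = 40.
Closing under the operation: H = {0, 2, 4, 6, 8, 10, 12, 14, 16, 18, 20, 22, 24, 26, 28, 30, 32, 34, 36, 38}, so |H| = 20.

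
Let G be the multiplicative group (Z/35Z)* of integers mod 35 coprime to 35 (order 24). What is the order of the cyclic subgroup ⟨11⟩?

3

Compute successive powers of 11 mod 35: 11, 16, 1; 11^3 ≡ 1 (mod 35).
So |⟨11⟩| = 3.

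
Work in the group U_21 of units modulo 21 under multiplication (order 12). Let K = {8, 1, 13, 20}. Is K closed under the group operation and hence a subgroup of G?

Yes

|K| = 4 divides |G| = 12, consistent with Lagrange.
K contains the identity, every element's inverse is in K, and K is closed under ·: it is a subgroup.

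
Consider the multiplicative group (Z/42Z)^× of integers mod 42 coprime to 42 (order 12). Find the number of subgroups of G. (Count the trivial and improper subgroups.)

|G| = 12, so by Lagrange every subgroup order divides 12. Divisors: 1, 2, 3, 4, 6, 12.
Subgroups by order — order 1: 1; order 2: 3; order 3: 1; order 4: 1; order 6: 3; order 12: 1.
Total: 1 + 3 + 1 + 1 + 3 + 1 = 10.

10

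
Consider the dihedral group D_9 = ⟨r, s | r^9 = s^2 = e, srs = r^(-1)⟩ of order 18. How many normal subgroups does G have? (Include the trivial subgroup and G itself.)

4

G has 16 subgroups. Checking conjugation-invariance by order — order 1: 1/1 normal; order 2: 0/9 normal; order 3: 1/1 normal; order 6: 0/3 normal; order 9: 1/1 normal; order 18: 1/1 normal.
Total normal subgroups: 4.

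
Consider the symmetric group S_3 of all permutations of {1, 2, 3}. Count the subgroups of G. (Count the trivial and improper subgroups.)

6

|G| = 6, so by Lagrange every subgroup order divides 6. Divisors: 1, 2, 3, 6.
Subgroups by order — order 1: 1; order 2: 3; order 3: 1; order 6: 1.
Total: 1 + 3 + 1 + 1 = 6.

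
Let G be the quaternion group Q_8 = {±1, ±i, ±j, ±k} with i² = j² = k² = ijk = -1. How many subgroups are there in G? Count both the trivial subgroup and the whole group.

|G| = 8, so by Lagrange every subgroup order divides 8. Divisors: 1, 2, 4, 8.
Subgroups by order — order 1: 1; order 2: 1; order 4: 3; order 8: 1.
Total: 1 + 1 + 3 + 1 = 6.

6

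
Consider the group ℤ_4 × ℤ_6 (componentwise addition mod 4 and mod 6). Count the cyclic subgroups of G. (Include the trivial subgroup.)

Group the elements of G by the cyclic subgroup they generate; each cyclic subgroup of order d accounts for φ(d) elements.
Cyclic subgroups by order — order 1: 1; order 2: 3; order 3: 1; order 4: 2; order 6: 3; order 12: 2.
Total: 12.

12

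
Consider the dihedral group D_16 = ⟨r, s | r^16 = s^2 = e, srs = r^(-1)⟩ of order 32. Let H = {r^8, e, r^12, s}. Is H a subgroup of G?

No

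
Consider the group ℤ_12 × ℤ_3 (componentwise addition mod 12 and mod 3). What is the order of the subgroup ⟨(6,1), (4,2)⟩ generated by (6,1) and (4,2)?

|⟨(6,1)⟩| = 6 and |⟨(4,2)⟩| = 3, so |H| is a multiple of lcm(6, 3) = 6 and divides |G| = 36.
Closing under the operation: H = {(0,0), (0,1), (0,2), (2,0), (2,1), (2,2), (4,0), (4,1), (4,2), (6,0), (6,1), (6,2), (8,0), (8,1), (8,2), (10,0), (10,1), (10,2)}, so |H| = 18.

18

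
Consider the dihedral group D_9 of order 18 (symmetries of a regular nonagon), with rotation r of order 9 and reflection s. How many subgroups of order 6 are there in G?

|G| = 18 and 6 | 18, so subgroups of order 6 are possible by Lagrange.
The subgroups of order 6 are: {e, r^3, r^6, r^2s, r^5s, r^8s}; {e, r^3, r^6, s, r^3s, r^6s}; {e, r^3, r^6, rs, r^4s, r^7s}.
So G has 3 subgroups of order 6.

3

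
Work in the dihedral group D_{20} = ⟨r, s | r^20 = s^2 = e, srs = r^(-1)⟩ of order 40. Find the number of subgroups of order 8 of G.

5

|G| = 40 and 8 | 40, so subgroups of order 8 are possible by Lagrange.
The subgroups of order 8 are: {e, r^5, r^10, r^15, s, r^5s, r^10s, r^15s}; {e, r^5, r^10, r^15, rs, r^6s, r^11s, r^16s}; {e, r^5, r^10, r^15, r^2s, r^7s, r^12s, r^17s}; {e, r^5, r^10, r^15, r^3s, r^8s, r^13s, r^18s}; … (5 in all).
So G has 5 subgroups of order 8.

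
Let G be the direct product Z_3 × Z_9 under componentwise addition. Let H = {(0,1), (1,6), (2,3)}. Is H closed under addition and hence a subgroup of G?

No

The identity (0,0) ∉ H, so H is not a subgroup.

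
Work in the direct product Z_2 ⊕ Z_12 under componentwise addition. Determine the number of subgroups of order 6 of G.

3

|G| = 24 and 6 | 24, so subgroups of order 6 are possible by Lagrange.
The subgroups of order 6 are: {(0,0), (0,2), (0,4), (0,6), (0,8), (0,10)}; {(0,0), (0,4), (0,8), (1,0), (1,4), (1,8)}; {(0,0), (0,4), (0,8), (1,2), (1,6), (1,10)}.
So G has 3 subgroups of order 6.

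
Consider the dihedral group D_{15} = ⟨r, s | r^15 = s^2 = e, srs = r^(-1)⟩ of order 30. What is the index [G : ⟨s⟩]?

|⟨s⟩| = 2 and |G| = 30.
By Lagrange, [G : H] = |G|/|H| = 30/2 = 15.

15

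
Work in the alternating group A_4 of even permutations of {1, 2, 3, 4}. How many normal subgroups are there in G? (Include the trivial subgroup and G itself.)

3

G has 10 subgroups. Checking conjugation-invariance by order — order 1: 1/1 normal; order 2: 0/3 normal; order 3: 0/4 normal; order 4: 1/1 normal; order 12: 1/1 normal.
Total normal subgroups: 3.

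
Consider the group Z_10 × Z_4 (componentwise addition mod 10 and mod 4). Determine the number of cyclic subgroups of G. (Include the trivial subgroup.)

A cyclic subgroup of order d is generated by each of its φ(d) elements of order d, so the cyclic subgroups of order d number (#elements of order d)/φ(d).
Cyclic subgroups by order — order 1: 1; order 2: 3; order 4: 2; order 5: 1; order 10: 3; order 20: 2.
Total: 12.

12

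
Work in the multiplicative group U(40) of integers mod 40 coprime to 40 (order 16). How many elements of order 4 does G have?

8

The elements of order 4 are: 3, 7, 13, 17, 23, 27, 33, 37.
That's 8.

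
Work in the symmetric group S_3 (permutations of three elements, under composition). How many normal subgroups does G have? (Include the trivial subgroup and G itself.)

3

G has 6 subgroups. Checking conjugation-invariance by order — order 1: 1/1 normal; order 2: 0/3 normal; order 3: 1/1 normal; order 6: 1/1 normal.
Total normal subgroups: 3.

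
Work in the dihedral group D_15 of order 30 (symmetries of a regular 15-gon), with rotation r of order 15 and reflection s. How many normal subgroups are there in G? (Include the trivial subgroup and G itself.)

G has 28 subgroups. Checking conjugation-invariance by order — order 1: 1/1 normal; order 2: 0/15 normal; order 3: 1/1 normal; order 5: 1/1 normal; order 6: 0/5 normal; order 10: 0/3 normal; order 15: 1/1 normal; order 30: 1/1 normal.
Total normal subgroups: 5.

5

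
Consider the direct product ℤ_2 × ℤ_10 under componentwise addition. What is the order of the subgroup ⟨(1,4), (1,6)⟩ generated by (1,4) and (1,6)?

|⟨(1,4)⟩| = 10 and |⟨(1,6)⟩| = 10, so |H| is a multiple of lcm(10, 10) = 10 and divides |G| = 20.
Closing under the operation: H = {(0,0), (0,2), (0,4), (0,6), (0,8), (1,0), (1,2), (1,4), (1,6), (1,8)}, so |H| = 10.

10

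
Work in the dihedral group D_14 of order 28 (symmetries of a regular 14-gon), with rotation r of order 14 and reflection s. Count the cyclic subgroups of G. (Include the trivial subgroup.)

Group the elements of G by the cyclic subgroup they generate; each cyclic subgroup of order d accounts for φ(d) elements.
Cyclic subgroups by order — order 1: 1; order 2: 15; order 7: 1; order 14: 1.
Total: 18.

18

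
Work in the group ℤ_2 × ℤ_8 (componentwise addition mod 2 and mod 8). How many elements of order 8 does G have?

8

An element (a,b) has order lcm(ord(a), ord(b)); count pairs with lcm equal to 8.
Enumerating gives 8 such elements.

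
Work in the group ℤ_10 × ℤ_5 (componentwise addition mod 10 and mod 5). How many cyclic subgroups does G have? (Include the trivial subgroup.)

14

A cyclic subgroup of order d is generated by each of its φ(d) elements of order d, so the cyclic subgroups of order d number (#elements of order d)/φ(d).
Cyclic subgroups by order — order 1: 1; order 2: 1; order 5: 6; order 10: 6.
Total: 14.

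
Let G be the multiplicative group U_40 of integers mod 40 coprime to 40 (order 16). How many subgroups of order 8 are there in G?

7

|G| = 16 and 8 | 16, so subgroups of order 8 are possible by Lagrange.
The subgroups of order 8 are: {1, 7, 9, 11, 13, 19, 23, 37}; {1, 3, 9, 11, 17, 19, 27, 33}; {1, 9, 11, 19, 21, 29, 31, 39}; {1, 9, 13, 17, 21, 29, 33, 37}; … (7 in all).
So G has 7 subgroups of order 8.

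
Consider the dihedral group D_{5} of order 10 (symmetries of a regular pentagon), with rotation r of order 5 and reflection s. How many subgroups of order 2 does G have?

5

|G| = 10 and 2 | 10, so subgroups of order 2 are possible by Lagrange.
The subgroups of order 2 are: {e, r^2s}; {e, r^3s}; {e, r^4s}; {e, rs}; … (5 in all).
So G has 5 subgroups of order 2.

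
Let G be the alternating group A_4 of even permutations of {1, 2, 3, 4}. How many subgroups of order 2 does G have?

|G| = 12 and 2 | 12, so subgroups of order 2 are possible by Lagrange.
The subgroups of order 2 are: {e, (1 2)(3 4)}; {e, (1 3)(2 4)}; {e, (1 4)(2 3)}.
So G has 3 subgroups of order 2.

3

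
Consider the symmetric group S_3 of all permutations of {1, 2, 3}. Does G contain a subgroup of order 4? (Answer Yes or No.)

4 does not divide |G| = 6, so by Lagrange no subgroup of order 4 exists.

No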